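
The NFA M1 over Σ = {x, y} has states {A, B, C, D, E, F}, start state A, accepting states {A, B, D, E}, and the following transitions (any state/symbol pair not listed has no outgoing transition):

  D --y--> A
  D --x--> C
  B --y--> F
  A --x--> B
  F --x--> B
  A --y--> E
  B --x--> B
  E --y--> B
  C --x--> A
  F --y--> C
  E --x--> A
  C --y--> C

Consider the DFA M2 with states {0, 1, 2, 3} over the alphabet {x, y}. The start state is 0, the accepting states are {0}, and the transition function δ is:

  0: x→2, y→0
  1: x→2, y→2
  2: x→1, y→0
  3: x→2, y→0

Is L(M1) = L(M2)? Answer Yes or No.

The string x is accepted by M1 but rejected by M2.
So L(M1) ≠ L(M2).

No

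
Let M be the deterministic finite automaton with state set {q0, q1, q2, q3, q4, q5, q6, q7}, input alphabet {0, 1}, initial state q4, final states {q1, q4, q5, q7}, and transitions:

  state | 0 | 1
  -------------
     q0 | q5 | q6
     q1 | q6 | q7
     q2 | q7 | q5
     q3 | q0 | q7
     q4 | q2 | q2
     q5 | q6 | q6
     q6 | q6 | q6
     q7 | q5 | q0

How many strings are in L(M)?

The useful subgraph on states {q0, q2, q4, q5, q7} is acyclic, so L(M) is finite; the longest accepting path visits 5 useful states, giving maximum string length 4.
Counting accepting paths from q4 by length: 1 of length 0, 4 of length 2, 2 of length 3, 2 of length 4. Total 9.

9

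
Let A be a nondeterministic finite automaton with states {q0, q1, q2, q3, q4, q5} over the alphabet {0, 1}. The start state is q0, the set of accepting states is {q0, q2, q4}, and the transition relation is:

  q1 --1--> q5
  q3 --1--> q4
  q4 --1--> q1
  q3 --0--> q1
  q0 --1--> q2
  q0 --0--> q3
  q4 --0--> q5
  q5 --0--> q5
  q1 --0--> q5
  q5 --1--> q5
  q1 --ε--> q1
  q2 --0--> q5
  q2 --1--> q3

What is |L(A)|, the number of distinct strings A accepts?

4

The useful subgraph on states {q0, q2, q3, q4} is acyclic, so L(A) is finite; the longest accepting path visits 4 useful states, giving maximum string length 3.
Counting accepting paths from q0 by length: 1 of length 0, 1 of length 1, 1 of length 2, 1 of length 3. Total 4.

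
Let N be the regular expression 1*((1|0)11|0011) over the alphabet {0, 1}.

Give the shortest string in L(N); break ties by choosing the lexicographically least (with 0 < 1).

011

By inspection of the expression, no string of length less than 3 matches, and 011 is the lexicographically first match of length 3.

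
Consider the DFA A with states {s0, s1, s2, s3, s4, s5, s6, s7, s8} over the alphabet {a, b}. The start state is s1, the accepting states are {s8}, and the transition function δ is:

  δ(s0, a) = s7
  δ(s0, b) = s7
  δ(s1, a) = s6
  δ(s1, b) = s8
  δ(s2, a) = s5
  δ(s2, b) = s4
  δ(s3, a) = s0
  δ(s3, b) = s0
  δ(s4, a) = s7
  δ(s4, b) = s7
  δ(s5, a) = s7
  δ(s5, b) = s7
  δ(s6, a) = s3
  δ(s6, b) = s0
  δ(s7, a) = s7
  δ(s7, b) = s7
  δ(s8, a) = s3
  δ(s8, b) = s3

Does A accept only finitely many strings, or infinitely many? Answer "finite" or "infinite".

finite

The useful states (reachable from s1 and able to reach an accepting state) are {s1, s8}.
Restricted to these states the transition graph has no cycle, so every accepting path has bounded length and L is finite.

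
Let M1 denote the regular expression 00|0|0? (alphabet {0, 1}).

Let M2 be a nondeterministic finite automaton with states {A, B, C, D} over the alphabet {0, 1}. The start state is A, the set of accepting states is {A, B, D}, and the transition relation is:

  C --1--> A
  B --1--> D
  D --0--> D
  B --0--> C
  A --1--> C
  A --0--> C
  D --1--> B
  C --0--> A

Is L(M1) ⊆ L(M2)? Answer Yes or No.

The string 0 is in L(M1) but not in L(M2).
So L(M1) ⊄ L(M2).

No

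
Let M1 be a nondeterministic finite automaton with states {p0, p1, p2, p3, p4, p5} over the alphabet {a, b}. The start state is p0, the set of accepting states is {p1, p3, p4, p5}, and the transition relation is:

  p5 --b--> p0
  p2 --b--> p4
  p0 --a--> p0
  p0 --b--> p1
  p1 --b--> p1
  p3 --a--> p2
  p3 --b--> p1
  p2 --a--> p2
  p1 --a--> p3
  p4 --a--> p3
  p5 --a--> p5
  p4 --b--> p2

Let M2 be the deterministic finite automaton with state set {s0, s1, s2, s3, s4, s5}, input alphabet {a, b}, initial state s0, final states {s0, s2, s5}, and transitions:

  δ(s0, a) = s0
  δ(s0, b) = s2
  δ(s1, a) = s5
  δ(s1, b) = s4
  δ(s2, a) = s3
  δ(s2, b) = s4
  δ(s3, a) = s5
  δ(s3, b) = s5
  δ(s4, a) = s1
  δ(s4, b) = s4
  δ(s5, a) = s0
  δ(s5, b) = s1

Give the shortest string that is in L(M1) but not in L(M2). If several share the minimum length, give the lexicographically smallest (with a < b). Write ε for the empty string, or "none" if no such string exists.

ba

The string ba is accepted by M1 but not by M2.
No shorter string lies in the difference, and ba is the lexicographically first length-2 string in L(M1) \ L(M2).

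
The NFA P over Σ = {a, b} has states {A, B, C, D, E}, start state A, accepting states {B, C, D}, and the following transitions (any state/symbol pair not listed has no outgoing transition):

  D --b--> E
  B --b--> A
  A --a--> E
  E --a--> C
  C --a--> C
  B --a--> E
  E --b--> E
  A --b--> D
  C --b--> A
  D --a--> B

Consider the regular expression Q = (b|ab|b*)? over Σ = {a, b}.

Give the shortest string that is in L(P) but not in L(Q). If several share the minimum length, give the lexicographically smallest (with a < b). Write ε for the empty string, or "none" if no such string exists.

aa

The string aa is accepted by P but not by Q.
No shorter string lies in the difference, and aa is the lexicographically first length-2 string in L(P) \ L(Q).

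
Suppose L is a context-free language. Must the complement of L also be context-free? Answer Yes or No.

No

CFLs are closed under union, so if they were also closed under complement they would be closed under intersection by De Morgan (L₁ ∩ L₂ is the complement of the union of the complements). But {aⁿbⁿcᵐ} ∩ {aᵐbⁿcⁿ} = {aⁿbⁿcⁿ} is not context-free although both operands are.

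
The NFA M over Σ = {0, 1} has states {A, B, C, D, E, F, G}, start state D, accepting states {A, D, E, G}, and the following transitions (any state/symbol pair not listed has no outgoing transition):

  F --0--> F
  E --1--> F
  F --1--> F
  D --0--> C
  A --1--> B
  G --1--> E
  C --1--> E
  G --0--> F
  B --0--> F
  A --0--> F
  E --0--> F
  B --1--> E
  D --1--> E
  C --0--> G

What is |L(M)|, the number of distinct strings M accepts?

5

The useful subgraph on states {C, D, E, G} is acyclic, so L(M) is finite; the longest accepting path visits 4 useful states, giving maximum string length 3.
Counting accepting paths from D by length: 1 of length 0, 1 of length 1, 2 of length 2, 1 of length 3. Total 5.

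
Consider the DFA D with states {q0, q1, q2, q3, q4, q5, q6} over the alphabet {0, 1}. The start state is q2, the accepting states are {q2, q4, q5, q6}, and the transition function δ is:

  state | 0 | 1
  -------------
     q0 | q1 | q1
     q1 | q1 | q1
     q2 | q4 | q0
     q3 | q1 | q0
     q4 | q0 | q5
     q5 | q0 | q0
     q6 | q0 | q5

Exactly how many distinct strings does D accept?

The useful subgraph on states {q2, q4, q5} is acyclic, so L(D) is finite; the longest accepting path visits 3 useful states, giving maximum string length 2.
Counting accepting paths from q2 by length: 1 of length 0, 1 of length 1, 1 of length 2. Total 3.

3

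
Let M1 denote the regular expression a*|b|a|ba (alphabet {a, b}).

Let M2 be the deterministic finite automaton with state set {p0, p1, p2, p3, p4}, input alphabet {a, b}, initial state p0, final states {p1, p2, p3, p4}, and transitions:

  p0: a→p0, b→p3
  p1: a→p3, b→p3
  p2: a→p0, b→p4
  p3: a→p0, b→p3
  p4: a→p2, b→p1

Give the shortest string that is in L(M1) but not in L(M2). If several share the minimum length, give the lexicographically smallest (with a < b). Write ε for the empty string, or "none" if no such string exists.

The empty string ε is accepted by M1 but not by M2.
Since ε is the unique shortest string, it is the required witness.

ε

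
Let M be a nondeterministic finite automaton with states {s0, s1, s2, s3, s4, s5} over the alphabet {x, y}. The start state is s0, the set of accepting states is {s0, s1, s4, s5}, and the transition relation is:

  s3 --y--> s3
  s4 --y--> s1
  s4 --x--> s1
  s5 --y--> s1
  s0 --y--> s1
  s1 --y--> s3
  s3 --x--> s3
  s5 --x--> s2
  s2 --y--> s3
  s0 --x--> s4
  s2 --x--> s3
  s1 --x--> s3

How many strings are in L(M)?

5

The useful subgraph on states {s0, s1, s4} is acyclic, so L(M) is finite; the longest accepting path visits 3 useful states, giving maximum string length 2.
Counting accepting paths from s0 by length: 1 of length 0, 2 of length 1, 2 of length 2. Total 5.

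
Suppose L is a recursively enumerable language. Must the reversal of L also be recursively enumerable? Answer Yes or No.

Yes

Reverse the input and run the recogniser for L on it; this accepts exactly Lᴿ.
So the recursively enumerable languages are closed under reversal.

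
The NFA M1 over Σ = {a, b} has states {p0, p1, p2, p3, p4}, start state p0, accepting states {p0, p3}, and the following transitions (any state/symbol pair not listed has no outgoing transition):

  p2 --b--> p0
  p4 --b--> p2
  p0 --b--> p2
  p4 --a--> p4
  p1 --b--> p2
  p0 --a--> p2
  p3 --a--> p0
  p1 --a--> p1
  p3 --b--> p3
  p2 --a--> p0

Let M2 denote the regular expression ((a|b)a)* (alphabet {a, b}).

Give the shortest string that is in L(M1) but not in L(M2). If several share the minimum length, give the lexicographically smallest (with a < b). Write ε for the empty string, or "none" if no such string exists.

ab

The string ab is accepted by M1 but not by M2.
No shorter string lies in the difference, and ab is the lexicographically first length-2 string in L(M1) \ L(M2).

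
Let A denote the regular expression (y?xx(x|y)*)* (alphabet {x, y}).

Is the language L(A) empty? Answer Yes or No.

No

The empty string ε matches the expression, so it belongs to L(A).
Since L(A) contains at least one string, it is not empty.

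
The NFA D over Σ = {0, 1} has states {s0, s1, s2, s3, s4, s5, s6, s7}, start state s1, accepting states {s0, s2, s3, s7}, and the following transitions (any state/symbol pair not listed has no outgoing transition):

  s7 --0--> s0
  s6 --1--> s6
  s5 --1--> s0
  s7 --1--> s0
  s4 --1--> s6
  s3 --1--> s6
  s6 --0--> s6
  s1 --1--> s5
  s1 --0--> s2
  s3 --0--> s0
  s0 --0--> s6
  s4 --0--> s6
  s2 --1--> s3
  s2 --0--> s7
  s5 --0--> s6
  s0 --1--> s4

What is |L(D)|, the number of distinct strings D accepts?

7

The useful subgraph on states {s0, s1, s2, s3, s5, s7} is acyclic, so L(D) is finite; the longest accepting path visits 4 useful states, giving maximum string length 3.
Counting accepting paths from s1 by length: 1 of length 1, 3 of length 2, 3 of length 3. Total 7.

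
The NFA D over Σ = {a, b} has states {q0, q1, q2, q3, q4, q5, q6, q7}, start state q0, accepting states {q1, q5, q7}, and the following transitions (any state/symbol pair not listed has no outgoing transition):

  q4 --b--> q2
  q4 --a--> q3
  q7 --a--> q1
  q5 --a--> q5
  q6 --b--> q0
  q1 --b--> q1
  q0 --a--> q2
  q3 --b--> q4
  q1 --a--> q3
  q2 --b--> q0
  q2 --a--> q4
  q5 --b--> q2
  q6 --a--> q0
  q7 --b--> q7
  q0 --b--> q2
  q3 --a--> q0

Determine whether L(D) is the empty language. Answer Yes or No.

The states reachable from the start state are {q0, q2, q3, q4}.
None of the accepting states {q1, q5, q7} is reachable, so no string is accepted and L(D) = ∅.

Yes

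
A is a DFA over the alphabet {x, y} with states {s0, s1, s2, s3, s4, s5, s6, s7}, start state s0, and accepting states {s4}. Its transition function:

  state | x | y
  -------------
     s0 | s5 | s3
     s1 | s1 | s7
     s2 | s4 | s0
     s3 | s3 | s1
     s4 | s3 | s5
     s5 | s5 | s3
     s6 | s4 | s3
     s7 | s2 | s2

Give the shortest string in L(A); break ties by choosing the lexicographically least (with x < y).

yyyxx

A breadth-first search from s0 reaches an accepting state first via the path s0 → s3 → s1 → s7 → s2 → s4 on input yyyxx.
No string of length < 5 is accepted (BFS exhausts all shorter strings without reaching an accepting state), and yyyxx is the lexicographically least accepting string of length 5.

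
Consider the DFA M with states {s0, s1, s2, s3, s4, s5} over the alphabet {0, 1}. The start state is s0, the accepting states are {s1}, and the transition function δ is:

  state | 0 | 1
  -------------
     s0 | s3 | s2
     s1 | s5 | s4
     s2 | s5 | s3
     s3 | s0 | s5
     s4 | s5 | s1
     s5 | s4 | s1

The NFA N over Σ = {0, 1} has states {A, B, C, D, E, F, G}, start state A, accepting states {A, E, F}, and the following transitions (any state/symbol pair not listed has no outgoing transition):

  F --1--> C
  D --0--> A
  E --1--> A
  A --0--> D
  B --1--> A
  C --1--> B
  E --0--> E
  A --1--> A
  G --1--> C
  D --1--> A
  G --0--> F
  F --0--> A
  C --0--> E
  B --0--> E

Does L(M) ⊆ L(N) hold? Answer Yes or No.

Exploring the product automaton M × N from the start pair (s0, A), following both machines on each input symbol, reaches 10 state pairs: (s0, A), (s3, D), (s2, A), (s5, A), (s5, D), (s3, A), (s4, D), (s1, A), (s4, A), (s0, D).
M accepts in {s1} and N accepts in {A, E, F}. The reachable pairs whose M-component is accepting are (s1, A); in each of them the N-component is accepting too, so the product for L(M) \ L(N) (M-component accepting, N-component rejecting) has no reachable accepting pair and the difference is empty.
Hence every string in L(M) is also in L(N).

Yes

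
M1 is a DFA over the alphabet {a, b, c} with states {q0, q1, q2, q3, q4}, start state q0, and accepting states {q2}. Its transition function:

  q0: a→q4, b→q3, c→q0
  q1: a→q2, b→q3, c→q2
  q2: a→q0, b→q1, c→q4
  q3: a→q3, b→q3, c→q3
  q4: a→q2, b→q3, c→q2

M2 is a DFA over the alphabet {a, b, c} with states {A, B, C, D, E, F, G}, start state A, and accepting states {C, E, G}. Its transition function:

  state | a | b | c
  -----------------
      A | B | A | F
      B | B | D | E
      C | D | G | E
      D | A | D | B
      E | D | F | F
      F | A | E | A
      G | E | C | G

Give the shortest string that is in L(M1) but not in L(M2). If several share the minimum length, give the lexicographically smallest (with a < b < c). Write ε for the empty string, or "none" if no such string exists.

aa

The string aa is accepted by M1 but not by M2.
No shorter string lies in the difference, and aa is the lexicographically first length-2 string in L(M1) \ L(M2).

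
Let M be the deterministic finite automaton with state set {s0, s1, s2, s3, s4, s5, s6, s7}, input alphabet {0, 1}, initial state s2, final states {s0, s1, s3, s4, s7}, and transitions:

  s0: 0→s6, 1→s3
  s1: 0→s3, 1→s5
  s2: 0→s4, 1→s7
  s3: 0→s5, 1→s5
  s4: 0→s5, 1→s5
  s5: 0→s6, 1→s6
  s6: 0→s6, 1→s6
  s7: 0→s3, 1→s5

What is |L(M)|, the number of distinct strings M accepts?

The useful subgraph on states {s2, s3, s4, s7} is acyclic, so L(M) is finite; the longest accepting path visits 3 useful states, giving maximum string length 2.
Counting accepting paths from s2 by length: 2 of length 1, 1 of length 2. Total 3.

3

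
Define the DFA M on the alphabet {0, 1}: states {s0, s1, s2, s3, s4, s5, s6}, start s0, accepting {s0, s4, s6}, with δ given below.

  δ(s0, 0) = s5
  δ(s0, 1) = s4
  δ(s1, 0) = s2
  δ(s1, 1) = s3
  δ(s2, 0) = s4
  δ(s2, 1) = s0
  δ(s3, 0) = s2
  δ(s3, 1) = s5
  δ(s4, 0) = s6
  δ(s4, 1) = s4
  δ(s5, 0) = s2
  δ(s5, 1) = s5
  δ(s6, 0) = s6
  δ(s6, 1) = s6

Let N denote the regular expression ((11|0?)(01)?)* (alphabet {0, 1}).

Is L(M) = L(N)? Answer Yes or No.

No

The string 1 is accepted by M but rejected by N.
So L(M) ≠ L(N).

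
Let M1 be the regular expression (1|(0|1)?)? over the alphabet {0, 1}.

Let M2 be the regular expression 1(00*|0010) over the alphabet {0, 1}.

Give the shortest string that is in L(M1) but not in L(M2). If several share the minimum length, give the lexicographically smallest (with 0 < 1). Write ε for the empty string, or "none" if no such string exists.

The empty string ε is accepted by M1 but not by M2.
Since ε is the unique shortest string, it is the required witness.

ε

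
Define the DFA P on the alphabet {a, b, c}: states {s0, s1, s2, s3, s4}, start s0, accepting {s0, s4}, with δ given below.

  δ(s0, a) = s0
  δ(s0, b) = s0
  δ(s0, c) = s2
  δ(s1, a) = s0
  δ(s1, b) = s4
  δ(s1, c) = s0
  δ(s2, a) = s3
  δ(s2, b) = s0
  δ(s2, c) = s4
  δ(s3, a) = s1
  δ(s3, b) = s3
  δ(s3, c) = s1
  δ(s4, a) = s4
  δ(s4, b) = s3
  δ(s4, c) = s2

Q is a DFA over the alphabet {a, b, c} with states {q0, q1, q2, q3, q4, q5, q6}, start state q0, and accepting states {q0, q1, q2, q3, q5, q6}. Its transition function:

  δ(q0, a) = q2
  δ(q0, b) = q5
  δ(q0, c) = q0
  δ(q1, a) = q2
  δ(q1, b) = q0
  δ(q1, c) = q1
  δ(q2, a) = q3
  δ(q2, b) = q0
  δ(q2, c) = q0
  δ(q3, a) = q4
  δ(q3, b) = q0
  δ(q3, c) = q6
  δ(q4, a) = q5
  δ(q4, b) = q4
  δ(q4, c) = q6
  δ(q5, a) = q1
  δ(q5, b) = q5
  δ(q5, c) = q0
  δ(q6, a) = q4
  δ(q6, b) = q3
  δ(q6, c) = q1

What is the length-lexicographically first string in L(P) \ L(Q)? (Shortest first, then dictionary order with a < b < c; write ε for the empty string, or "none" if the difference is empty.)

The string aaa is accepted by P but not by Q.
No shorter string lies in the difference, and aaa is the lexicographically first length-3 string in L(P) \ L(Q).

aaa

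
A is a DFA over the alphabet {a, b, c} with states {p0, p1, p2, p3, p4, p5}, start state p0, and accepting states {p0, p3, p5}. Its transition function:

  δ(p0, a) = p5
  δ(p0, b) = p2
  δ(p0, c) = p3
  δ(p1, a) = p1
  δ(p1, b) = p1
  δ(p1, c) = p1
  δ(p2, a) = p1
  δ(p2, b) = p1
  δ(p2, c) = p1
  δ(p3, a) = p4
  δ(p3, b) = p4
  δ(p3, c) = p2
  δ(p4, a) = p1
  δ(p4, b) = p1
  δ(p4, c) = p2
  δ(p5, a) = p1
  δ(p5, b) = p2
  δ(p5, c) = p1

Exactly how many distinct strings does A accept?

The useful subgraph on states {p0, p3, p5} is acyclic, so L(A) is finite; the longest accepting path visits 2 useful states, giving maximum string length 1.
Counting accepting paths from p0 by length: 1 of length 0, 2 of length 1. Total 3.

3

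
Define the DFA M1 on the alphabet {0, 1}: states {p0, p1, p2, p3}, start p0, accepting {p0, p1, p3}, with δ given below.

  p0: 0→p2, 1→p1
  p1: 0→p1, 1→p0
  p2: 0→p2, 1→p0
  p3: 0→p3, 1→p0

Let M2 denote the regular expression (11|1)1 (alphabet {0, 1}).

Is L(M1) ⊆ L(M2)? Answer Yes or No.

The empty string ε is in L(M1) but not in L(M2).
So L(M1) ⊄ L(M2).

No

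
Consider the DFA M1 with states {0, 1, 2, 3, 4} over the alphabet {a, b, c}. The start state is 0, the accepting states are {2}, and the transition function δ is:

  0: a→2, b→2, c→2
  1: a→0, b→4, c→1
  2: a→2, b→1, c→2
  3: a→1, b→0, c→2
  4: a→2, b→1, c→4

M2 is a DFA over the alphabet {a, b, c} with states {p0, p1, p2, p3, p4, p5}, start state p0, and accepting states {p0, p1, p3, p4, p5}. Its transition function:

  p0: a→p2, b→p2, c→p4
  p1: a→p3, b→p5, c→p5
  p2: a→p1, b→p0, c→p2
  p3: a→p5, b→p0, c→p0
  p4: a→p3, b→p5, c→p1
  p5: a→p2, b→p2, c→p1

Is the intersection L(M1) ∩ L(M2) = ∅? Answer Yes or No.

The string c is accepted by both M1 and M2.
Hence L(M1) ∩ L(M2) ≠ ∅.

No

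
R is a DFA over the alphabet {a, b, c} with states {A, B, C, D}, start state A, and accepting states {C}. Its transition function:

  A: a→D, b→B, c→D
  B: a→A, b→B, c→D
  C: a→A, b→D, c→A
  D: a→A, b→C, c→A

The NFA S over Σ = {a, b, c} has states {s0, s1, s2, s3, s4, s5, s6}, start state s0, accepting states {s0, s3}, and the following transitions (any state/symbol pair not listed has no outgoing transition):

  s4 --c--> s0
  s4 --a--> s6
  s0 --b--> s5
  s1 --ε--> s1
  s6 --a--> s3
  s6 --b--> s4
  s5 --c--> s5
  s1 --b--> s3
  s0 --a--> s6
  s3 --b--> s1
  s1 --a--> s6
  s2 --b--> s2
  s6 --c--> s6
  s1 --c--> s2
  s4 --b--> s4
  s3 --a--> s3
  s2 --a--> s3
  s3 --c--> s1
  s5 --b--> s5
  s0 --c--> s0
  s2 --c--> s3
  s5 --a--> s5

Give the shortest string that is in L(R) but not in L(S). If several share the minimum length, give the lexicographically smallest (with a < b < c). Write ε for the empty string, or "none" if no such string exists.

ab

The string ab is accepted by R but not by S.
No shorter string lies in the difference, and ab is the lexicographically first length-2 string in L(R) \ L(S).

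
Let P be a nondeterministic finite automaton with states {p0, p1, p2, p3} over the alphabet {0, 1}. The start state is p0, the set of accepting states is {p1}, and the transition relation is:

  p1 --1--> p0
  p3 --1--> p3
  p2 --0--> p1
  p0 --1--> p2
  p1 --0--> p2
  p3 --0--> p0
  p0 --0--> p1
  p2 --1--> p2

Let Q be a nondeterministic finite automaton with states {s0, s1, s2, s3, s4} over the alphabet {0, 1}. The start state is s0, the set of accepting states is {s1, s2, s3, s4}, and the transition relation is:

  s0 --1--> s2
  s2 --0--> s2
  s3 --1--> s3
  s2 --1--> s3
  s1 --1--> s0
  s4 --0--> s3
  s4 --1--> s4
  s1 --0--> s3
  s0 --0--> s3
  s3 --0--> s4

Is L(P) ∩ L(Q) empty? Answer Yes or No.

The string 0 is accepted by both P and Q.
Hence L(P) ∩ L(Q) ≠ ∅.

No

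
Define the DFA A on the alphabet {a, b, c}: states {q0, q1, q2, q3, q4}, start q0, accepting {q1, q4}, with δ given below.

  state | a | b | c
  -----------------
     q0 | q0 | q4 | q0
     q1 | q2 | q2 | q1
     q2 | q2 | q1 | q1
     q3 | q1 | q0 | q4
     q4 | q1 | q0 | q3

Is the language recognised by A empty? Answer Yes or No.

No

The string b is accepted: the run q0 → q4 ends in the accepting state q4.
Since at least one string is accepted, L(A) is not empty.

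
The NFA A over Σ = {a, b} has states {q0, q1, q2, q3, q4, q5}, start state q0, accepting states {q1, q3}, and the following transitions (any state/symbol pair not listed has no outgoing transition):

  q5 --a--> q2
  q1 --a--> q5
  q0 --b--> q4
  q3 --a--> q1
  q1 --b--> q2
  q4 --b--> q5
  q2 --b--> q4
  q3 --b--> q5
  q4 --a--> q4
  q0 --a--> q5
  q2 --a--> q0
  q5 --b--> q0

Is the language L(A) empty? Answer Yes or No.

Yes

The states reachable from the start state are {q0, q2, q4, q5}.
None of the accepting states {q1, q3} is reachable, so no string is accepted and L(A) = ∅.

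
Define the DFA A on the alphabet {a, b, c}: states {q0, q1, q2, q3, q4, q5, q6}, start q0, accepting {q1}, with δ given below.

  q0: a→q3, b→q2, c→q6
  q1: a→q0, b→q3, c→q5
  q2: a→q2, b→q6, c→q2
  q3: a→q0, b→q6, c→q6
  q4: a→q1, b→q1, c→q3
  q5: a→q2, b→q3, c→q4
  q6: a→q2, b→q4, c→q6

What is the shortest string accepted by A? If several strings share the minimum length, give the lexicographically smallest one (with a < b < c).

A breadth-first search from q0 reaches an accepting state first via the path q0 → q6 → q4 → q1 on input cba.
No string of length < 3 is accepted (BFS exhausts all shorter strings without reaching an accepting state), and cba is the lexicographically least accepting string of length 3.

cba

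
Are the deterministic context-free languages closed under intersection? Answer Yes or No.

DCFLs are closed under complement (normalise the DPDA to read all of its input, then flip the verdict). If they were also closed under intersection, De Morgan would make them closed under union; but {aⁿbⁿ : n≥0} and {aⁿb²ⁿ : n≥0} are DCFLs (push the a's; pop one per b, respectively one per two b's) whose union no deterministic PDA accepts: a DPDA for it would have a single run on aⁿb²ⁿ, accepting after the prefix aⁿbⁿ and accepting again after n more b's; an ordinary PDA that simulates it on a's and b's and, at any moment when it is accepting, may switch to reading only a fresh letter c while feeding each c to the simulation as a b, would accept aⁱbʲcᵏ (k≥1) exactly when both aⁱbʲ and aⁱbʲ⁺ᵏ are in the language, i.e. its language intersected with the regular set a*b*c⁺ would be exactly {aⁿbⁿcⁿ : n≥1} — impossible, since context-free languages are closed under intersection with regular sets and {aⁿbⁿcⁿ} is not context-free.

No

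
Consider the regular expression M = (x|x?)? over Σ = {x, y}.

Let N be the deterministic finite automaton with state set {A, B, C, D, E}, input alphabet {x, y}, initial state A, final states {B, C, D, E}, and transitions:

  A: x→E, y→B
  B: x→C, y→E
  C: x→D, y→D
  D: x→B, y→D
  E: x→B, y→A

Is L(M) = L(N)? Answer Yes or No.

The empty string ε is accepted by M but rejected by N.
So L(M) ≠ L(N).

No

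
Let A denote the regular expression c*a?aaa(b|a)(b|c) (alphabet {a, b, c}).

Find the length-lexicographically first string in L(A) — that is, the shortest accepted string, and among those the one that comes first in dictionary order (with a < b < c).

By inspection of the expression, no string of length less than 5 matches, and aaaab is the lexicographically first match of length 5.

aaaab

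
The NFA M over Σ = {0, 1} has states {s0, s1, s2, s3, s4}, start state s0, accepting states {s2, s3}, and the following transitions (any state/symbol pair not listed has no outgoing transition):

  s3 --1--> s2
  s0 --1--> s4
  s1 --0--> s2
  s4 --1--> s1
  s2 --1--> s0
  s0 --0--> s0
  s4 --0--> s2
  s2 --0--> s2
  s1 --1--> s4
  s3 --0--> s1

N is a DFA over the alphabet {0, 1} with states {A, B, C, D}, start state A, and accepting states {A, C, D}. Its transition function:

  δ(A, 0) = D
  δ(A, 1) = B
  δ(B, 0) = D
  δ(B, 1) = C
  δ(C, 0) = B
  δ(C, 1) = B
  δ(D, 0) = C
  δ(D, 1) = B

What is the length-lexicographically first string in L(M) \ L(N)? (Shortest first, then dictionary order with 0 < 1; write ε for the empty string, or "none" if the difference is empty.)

110

The string 110 is accepted by M but not by N.
No shorter string lies in the difference, and 110 is the lexicographically first length-3 string in L(M) \ L(N).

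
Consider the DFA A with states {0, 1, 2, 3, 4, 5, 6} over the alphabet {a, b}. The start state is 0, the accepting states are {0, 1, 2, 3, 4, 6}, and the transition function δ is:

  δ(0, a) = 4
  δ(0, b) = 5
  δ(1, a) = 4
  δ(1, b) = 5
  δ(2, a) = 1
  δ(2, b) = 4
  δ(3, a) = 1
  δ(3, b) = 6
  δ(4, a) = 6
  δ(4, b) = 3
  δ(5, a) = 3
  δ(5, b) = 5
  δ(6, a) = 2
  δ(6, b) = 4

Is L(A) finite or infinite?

State 4 is reachable from the start and can reach an accepting state, and it lies on the cycle 4 → 3 → 1 → 4.
Traversing that cycle any number of times yields accepted strings of unbounded length, so the language is infinite.

infinite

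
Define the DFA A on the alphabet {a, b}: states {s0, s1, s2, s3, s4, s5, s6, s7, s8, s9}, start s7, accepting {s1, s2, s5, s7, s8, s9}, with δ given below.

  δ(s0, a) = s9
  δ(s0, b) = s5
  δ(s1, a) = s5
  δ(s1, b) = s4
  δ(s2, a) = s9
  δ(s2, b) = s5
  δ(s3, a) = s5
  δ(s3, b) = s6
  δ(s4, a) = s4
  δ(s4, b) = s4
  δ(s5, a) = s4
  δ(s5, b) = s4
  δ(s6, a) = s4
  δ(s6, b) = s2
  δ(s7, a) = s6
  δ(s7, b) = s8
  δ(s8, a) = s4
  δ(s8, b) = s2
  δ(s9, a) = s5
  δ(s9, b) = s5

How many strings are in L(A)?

12

The useful subgraph on states {s2, s5, s6, s7, s8, s9} is acyclic, so L(A) is finite; the longest accepting path visits 5 useful states, giving maximum string length 4.
Counting accepting paths from s7 by length: 1 of length 0, 1 of length 1, 2 of length 2, 4 of length 3, 4 of length 4. Total 12.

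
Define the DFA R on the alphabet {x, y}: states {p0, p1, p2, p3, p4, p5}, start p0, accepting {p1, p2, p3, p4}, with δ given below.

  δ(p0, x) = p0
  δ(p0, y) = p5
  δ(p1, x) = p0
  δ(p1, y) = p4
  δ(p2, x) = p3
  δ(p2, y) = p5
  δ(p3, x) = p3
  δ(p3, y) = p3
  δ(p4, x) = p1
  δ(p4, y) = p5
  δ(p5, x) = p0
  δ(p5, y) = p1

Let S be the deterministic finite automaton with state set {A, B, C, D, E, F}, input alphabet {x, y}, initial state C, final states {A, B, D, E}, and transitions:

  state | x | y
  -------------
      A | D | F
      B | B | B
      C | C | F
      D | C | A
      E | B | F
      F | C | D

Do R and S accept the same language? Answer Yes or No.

Exploring the product automaton R × S from the start pair (p0, C), following both machines on each input symbol, reaches 4 state pairs: (p0, C), (p5, F), (p1, D), (p4, A).
R accepts in {p1, p2, p3, p4} and S accepts in {A, B, D, E}. In every reachable pair the two components are either both accepting — (p1, D), (p4, A) — or both non-accepting, so no string is accepted by exactly one of the machines: L(R) \ L(S) and L(S) \ L(R) are both empty.
Hence every string is accepted by R iff it is accepted by S, and the two languages coincide.

Yes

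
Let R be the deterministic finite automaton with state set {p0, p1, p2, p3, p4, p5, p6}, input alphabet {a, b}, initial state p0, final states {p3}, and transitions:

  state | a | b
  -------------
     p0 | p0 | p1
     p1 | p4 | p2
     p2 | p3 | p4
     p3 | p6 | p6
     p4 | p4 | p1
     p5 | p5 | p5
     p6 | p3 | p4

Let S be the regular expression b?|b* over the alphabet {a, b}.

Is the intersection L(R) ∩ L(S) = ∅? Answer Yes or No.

Yes

Converting the expression S to a DFA (subset construction, then merging equivalent states) gives the minimal DFA with states {s0, s1}, start state s0, accepting states {s0} and transitions s0: a→s1, b→s0; s1: a→s1, b→s1.
Exploring the product automaton R × S from the start pair (p0, s0), following both machines on each input symbol, reaches 10 state pairs: (p0, s0), (p0, s1), (p1, s0), (p1, s1), (p4, s1), (p2, s0), (p2, s1), (p3, s1), (p4, s0), (p6, s1).
R accepts in {p3} and S accepts in {s0}; no reachable pair has both components accepting, so no string drives both machines to acceptance simultaneously and L(R) ∩ L(S) = ∅.
So no string is accepted by both, and the intersection is empty.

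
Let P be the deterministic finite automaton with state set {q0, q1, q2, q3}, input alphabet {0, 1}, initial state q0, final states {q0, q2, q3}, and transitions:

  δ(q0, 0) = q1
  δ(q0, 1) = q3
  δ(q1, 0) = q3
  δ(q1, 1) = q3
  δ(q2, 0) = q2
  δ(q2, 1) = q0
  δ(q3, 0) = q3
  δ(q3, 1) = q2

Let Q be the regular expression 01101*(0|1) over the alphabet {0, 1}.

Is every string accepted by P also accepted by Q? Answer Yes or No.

The empty string ε is in L(P) but not in L(Q).
So L(P) ⊄ L(Q).

No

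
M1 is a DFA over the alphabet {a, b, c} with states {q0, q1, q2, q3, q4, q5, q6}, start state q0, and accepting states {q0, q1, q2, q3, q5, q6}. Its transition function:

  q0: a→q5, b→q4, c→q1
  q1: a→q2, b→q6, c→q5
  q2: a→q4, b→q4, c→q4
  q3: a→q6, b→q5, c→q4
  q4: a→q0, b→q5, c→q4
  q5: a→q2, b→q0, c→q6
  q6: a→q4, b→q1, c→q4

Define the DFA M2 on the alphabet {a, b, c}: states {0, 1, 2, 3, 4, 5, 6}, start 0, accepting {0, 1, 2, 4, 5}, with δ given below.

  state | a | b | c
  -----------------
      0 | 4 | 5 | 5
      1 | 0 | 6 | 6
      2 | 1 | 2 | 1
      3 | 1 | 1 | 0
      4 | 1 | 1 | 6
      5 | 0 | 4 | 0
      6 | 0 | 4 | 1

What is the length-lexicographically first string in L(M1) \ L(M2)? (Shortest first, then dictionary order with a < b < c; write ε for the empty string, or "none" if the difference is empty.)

ac

The string ac is accepted by M1 but not by M2.
No shorter string lies in the difference, and ac is the lexicographically first length-2 string in L(M1) \ L(M2).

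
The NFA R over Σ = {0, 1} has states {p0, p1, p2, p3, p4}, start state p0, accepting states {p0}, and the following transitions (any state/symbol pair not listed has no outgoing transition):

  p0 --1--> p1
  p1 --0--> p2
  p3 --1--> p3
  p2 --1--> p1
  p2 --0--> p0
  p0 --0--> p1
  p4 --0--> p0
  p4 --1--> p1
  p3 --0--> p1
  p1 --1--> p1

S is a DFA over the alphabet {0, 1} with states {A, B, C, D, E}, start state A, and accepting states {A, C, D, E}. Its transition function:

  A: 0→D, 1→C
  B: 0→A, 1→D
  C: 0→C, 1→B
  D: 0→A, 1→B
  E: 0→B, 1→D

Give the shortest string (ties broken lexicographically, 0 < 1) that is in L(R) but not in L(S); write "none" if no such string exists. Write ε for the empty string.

none

Exploring the product automaton R × S from the start pair (p0, A), following both machines on each input symbol, reaches 10 state pairs: (p0, A), (p1, D), (p1, C), (p2, A), (p1, B), (p2, C), (p0, D), (p0, C), (p1, A), (p2, D).
R accepts in {p0} and S accepts in {A, C, D, E}. The reachable pairs whose R-component is accepting are (p0, A), (p0, D), (p0, C); in each of them the S-component is accepting too, so the product for L(R) \ L(S) (R-component accepting, S-component rejecting) has no reachable accepting pair and the difference is empty.
So every string accepted by R is also accepted by S: L(R) \ L(S) = ∅ and there is no such string.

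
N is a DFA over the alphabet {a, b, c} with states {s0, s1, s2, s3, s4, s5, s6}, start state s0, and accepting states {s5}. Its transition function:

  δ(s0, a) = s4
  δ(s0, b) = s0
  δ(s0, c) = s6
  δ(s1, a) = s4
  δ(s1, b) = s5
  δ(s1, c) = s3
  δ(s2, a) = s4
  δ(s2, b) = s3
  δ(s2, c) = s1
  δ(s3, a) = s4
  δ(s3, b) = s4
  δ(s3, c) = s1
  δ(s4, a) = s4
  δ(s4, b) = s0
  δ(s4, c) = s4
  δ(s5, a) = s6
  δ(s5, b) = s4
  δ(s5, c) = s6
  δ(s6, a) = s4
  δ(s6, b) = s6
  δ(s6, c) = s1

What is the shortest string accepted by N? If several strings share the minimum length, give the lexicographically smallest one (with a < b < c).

ccb

A breadth-first search from s0 reaches an accepting state first via the path s0 → s6 → s1 → s5 on input ccb.
No string of length < 3 is accepted (BFS exhausts all shorter strings without reaching an accepting state), and ccb is the lexicographically least accepting string of length 3.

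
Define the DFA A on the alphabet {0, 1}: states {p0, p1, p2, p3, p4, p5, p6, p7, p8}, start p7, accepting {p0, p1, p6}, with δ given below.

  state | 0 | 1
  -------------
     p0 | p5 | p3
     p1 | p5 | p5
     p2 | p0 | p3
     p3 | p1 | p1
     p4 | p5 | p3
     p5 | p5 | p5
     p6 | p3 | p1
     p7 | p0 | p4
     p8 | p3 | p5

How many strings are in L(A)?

The useful subgraph on states {p0, p1, p3, p4, p7} is acyclic, so L(A) is finite; the longest accepting path visits 4 useful states, giving maximum string length 3.
Counting accepting paths from p7 by length: 1 of length 1, 4 of length 3. Total 5.

5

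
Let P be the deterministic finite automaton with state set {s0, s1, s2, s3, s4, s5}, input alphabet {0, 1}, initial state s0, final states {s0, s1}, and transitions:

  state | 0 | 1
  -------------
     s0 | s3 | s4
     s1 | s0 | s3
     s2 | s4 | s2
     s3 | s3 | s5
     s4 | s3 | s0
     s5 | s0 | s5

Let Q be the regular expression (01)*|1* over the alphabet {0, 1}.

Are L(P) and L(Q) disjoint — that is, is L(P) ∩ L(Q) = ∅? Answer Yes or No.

The empty string ε is accepted by both P and Q.
Hence L(P) ∩ L(Q) ≠ ∅.

No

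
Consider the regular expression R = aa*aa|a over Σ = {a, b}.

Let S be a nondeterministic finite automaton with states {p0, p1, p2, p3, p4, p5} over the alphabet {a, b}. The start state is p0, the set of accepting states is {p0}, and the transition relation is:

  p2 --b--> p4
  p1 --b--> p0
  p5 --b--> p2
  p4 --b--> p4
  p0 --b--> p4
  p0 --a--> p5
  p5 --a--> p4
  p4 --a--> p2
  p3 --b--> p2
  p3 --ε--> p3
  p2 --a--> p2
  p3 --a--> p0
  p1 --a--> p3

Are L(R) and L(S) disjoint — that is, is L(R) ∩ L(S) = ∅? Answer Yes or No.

Yes

Converting the expression R to a DFA (subset construction, then merging equivalent states) gives the minimal DFA with states {r0, r1, r2, r3, r4}, start state r0, accepting states {r1, r4} and transitions r0: a→r1, b→r2; r1: a→r3, b→r2; r2: a→r2, b→r2; r3: a→r4, b→r2; r4: a→r4, b→r2.
Exploring the product automaton R × S from the start pair (r0, p0), following both machines on each input symbol, reaches 6 state pairs: (r0, p0), (r1, p5), (r2, p4), (r3, p4), (r2, p2), (r4, p2).
R accepts in {r1, r4} and S accepts in {p0}; no reachable pair has both components accepting, so no string drives both machines to acceptance simultaneously and L(R) ∩ L(S) = ∅.
So no string is accepted by both, and the intersection is empty.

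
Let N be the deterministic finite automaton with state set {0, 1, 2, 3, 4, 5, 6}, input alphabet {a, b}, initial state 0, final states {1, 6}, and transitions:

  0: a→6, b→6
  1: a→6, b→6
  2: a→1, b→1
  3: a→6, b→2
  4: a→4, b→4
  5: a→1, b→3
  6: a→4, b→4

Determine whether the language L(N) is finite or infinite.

finite

The useful states (reachable from 0 and able to reach an accepting state) are {0, 6}.
Restricted to these states the transition graph has no cycle, so every accepting path has bounded length and L is finite.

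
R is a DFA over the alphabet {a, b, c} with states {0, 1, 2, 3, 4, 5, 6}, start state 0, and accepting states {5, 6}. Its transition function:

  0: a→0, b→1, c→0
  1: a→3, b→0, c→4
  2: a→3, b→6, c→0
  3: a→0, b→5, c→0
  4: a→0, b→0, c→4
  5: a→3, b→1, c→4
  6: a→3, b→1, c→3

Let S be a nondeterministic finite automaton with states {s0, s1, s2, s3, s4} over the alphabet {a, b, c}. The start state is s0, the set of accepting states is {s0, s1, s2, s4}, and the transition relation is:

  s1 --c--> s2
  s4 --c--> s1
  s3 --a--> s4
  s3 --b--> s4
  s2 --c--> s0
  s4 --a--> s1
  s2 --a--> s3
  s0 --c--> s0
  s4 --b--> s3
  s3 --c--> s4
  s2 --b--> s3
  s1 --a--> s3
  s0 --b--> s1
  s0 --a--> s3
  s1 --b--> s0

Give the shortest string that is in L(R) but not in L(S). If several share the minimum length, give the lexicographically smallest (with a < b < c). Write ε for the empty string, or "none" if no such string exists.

aabab

The string aabab is accepted by R but not by S.
No shorter string lies in the difference, and aabab is the lexicographically first length-5 string in L(R) \ L(S).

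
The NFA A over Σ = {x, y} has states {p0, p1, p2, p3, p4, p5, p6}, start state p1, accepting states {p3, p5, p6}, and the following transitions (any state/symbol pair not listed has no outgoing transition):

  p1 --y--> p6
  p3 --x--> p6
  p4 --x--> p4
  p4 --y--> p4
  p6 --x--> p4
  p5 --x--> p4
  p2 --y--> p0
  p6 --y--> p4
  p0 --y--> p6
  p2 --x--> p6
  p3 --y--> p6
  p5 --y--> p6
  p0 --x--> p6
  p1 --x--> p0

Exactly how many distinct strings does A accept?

3

The useful subgraph on states {p0, p1, p6} is acyclic, so L(A) is finite; the longest accepting path visits 3 useful states, giving maximum string length 2.
Counting accepting paths from p1 by length: 1 of length 1, 2 of length 2. Total 3.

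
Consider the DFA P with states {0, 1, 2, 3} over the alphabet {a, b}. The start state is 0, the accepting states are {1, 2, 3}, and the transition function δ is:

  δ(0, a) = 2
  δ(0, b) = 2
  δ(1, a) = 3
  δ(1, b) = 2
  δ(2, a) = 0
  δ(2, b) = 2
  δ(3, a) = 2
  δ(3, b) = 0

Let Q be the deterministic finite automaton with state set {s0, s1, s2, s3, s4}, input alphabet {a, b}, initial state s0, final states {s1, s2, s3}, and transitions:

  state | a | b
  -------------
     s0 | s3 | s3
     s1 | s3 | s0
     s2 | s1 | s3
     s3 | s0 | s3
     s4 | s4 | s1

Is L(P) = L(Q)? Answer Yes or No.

Yes

Exploring the product automaton P × Q from the start pair (0, s0), following both machines on each input symbol, reaches 2 state pairs: (0, s0), (2, s3).
P accepts in {1, 2, 3} and Q accepts in {s1, s2, s3}. In every reachable pair the two components are either both accepting — (2, s3) — or both non-accepting, so no string is accepted by exactly one of the machines: L(P) \ L(Q) and L(Q) \ L(P) are both empty.
Hence every string is accepted by P iff it is accepted by Q, and the two languages coincide.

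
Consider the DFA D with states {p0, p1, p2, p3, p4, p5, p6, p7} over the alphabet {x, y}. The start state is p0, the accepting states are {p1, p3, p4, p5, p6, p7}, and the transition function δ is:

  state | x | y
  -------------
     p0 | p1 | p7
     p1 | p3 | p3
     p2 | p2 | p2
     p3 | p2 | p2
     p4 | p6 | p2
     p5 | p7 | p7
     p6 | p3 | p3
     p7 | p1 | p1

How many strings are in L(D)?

The useful subgraph on states {p0, p1, p3, p7} is acyclic, so L(D) is finite; the longest accepting path visits 4 useful states, giving maximum string length 3.
Counting accepting paths from p0 by length: 2 of length 1, 4 of length 2, 4 of length 3. Total 10.

10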